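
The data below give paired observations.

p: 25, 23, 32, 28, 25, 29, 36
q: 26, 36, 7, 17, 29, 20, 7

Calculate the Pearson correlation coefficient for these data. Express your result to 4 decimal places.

-0.9449

n = 7, Σp = 198, Σq = 142, Σp² = 5724, Σq² = 3600, Σpq = 3735
nΣpq − ΣpΣq = 26145 − 28116 = -1971
nΣp² − (Σp)² = 40068 − 39204 = 864; nΣq² − (Σq)² = 25200 − 20164 = 5036
r = -1971 / √(864 × 5036) = -1971 / 2085.9300 ≈ -0.9449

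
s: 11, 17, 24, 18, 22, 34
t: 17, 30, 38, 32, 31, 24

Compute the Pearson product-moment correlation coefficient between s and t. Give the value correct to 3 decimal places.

0.251

n = 6, Σs = 126, Σt = 172, Σs² = 2950, Σt² = 5194, Σst = 3683
nΣst − ΣsΣt = 22098 − 21672 = 426
nΣs² − (Σs)² = 17700 − 15876 = 1824; nΣt² − (Σt)² = 31164 − 29584 = 1580
r = 426 / √(1824 × 1580) = 426 / 1697.6219 ≈ 0.251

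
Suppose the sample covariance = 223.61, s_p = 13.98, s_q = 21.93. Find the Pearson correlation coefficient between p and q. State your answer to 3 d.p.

0.729

r = Cov(p,q) / (s_p · s_q) = 223.61 / (13.98 × 21.93)
  = 223.61 / 306.5814 ≈ 0.729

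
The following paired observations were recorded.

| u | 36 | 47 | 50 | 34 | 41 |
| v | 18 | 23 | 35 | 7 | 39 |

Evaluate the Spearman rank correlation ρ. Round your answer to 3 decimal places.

Rank u: 2, 4, 5, 1, 3
Rank v: 2, 3, 4, 1, 5
d = rank(u) − rank(v): 0, 1, 1, 0, -2; Σd² = 6
ρ = 1 − 6Σd² / [n(n²−1)] = 1 − 6×6 / (5×24) = 1 − 36/120 ≈ 0.700

0.700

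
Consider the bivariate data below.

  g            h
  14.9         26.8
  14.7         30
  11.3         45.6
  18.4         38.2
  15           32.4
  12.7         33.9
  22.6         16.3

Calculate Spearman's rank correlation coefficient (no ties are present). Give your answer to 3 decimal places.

-0.536

Rank g: 4, 3, 1, 6, 5, 2, 7
Rank h: 2, 3, 7, 6, 4, 5, 1
d = rank(g) − rank(h): 2, 0, -6, 0, 1, -3, 6; Σd² = 86
ρ = 1 − 6Σd² / [n(n²−1)] = 1 − 6×86 / (7×48) = 1 − 516/336 ≈ -0.536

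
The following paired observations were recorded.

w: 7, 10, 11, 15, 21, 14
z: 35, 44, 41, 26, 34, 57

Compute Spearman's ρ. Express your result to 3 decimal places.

-0.429

Rank w: 1, 2, 3, 5, 6, 4
Rank z: 3, 5, 4, 1, 2, 6
d = rank(w) − rank(z): -2, -3, -1, 4, 4, -2; Σd² = 50
ρ = 1 − 6Σd² / [n(n²−1)] = 1 − 6×50 / (6×35) = 1 − 300/210 ≈ -0.429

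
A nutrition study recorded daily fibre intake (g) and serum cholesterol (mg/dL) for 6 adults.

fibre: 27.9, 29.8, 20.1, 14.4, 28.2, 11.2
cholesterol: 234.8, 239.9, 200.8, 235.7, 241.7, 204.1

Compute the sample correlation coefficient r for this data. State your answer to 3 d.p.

n = 6, Σx = 131.6, Σy = 1357, Σx² = 3198.5, Σy² = 308633.88, Σxy = 30231.96
nΣxy − ΣxΣy = 181391.76 − 178581.2 = 2810.56
nΣx² − (Σx)² = 19191 − 17318.56 = 1872.44; nΣy² − (Σy)² = 1851803.28 − 1841449 = 10354.28
r = 2810.56 / √(1872.44 × 10354.28) = 2810.56 / 4403.1543 ≈ 0.638

0.638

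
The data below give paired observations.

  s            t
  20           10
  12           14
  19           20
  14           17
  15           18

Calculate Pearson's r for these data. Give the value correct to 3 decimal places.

n = 5, Σs = 80, Σt = 79, Σs² = 1326, Σt² = 1309, Σst = 1256
nΣst − ΣsΣt = 6280 − 6320 = -40
nΣs² − (Σs)² = 6630 − 6400 = 230; nΣt² − (Σt)² = 6545 − 6241 = 304
r = -40 / √(230 × 304) = -40 / 264.4239 ≈ -0.151

-0.151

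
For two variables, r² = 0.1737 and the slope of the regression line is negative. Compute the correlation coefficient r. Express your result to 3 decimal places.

-0.417

|r| = √0.1737 = 0.417
The association is negative, so r = −0.417.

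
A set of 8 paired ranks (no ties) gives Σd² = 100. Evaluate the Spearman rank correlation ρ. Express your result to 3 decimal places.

-0.190

ρ = 1 − 6Σd² / [n(n²−1)] = 1 − 6×100 / (8×63)
  = 1 − 600/504 = 1 − 1.1905 ≈ -0.190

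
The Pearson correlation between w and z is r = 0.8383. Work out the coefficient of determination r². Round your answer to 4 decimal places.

r² = (0.8383)² = 0.7027

0.7027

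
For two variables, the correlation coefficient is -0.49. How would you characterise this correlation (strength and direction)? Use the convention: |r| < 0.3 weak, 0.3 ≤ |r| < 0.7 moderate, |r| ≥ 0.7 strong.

moderate negative

r = -0.49 < 0 so the relationship is negative.
|r| = 0.49, which falls in the moderate range.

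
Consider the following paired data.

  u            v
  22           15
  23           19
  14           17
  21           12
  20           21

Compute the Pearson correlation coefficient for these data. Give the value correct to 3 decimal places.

n = 5, Σu = 100, Σv = 84, Σu² = 2050, Σv² = 1460, Σuv = 1677
nΣuv − ΣuΣv = 8385 − 8400 = -15
nΣu² − (Σu)² = 10250 − 10000 = 250; nΣv² − (Σv)² = 7300 − 7056 = 244
r = -15 / √(250 × 244) = -15 / 246.9818 ≈ -0.061

-0.061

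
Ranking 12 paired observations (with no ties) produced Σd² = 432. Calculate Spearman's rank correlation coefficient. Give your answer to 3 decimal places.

ρ = 1 − 6Σd² / [n(n²−1)] = 1 − 6×432 / (12×143)
  = 1 − 2592/1716 = 1 − 1.5105 ≈ -0.510

-0.510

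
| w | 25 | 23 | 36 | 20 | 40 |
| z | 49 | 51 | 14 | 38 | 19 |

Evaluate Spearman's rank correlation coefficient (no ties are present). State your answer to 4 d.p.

Rank w: 3, 2, 4, 1, 5
Rank z: 4, 5, 1, 3, 2
d = rank(w) − rank(z): -1, -3, 3, -2, 3; Σd² = 32
ρ = 1 − 6Σd² / [n(n²−1)] = 1 − 6×32 / (5×24) = 1 − 192/120 ≈ -0.6000

-0.6000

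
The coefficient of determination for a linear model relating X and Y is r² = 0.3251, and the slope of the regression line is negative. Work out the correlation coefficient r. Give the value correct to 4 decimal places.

|r| = √0.3251 = 0.5702
The association is negative, so r = −0.5702.

-0.5702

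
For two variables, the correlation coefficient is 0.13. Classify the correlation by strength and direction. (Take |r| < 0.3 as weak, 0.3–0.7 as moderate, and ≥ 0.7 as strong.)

r = 0.13 > 0 so the relationship is positive.
|r| = 0.13, which falls in the weak range.

weak positive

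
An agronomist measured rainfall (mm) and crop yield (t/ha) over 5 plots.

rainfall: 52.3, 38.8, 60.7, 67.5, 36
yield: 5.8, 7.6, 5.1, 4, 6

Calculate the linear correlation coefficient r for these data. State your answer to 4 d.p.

-0.8548

n = 5, Σx = 255.3, Σy = 28.5, Σx² = 13777.47, Σy² = 169.41, Σxy = 1393.79
nΣxy − ΣxΣy = 6968.95 − 7276.05 = -307.1
nΣx² − (Σx)² = 68887.35 − 65178.09 = 3709.26; nΣy² − (Σy)² = 847.05 − 812.25 = 34.8
r = -307.1 / √(3709.26 × 34.8) = -307.1 / 359.2802 ≈ -0.8548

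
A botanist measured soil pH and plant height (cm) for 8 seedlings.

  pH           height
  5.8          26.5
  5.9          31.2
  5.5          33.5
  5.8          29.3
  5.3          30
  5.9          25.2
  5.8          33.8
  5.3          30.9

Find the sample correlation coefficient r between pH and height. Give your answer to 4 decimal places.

-0.3313

n = 8, Σx = 45.3, Σy = 240.4, Σx² = 256.97, Σy² = 7288.72, Σxy = 1359.46
nΣxy − ΣxΣy = 10875.68 − 10890.12 = -14.44
nΣx² − (Σx)² = 2055.76 − 2052.09 = 3.67; nΣy² − (Σy)² = 58309.76 − 57792.16 = 517.6
r = -14.44 / √(3.67 × 517.6) = -14.44 / 43.5843 ≈ -0.3313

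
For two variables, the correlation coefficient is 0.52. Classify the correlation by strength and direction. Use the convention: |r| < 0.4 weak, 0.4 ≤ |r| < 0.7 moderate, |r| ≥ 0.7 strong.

moderate positive

r = 0.52 > 0 so the relationship is positive.
|r| = 0.52, which falls in the moderate range.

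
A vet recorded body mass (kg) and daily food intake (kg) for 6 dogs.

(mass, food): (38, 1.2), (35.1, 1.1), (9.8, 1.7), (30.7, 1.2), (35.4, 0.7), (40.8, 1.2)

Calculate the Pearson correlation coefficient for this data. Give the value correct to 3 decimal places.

n = 6, Σx = 189.8, Σy = 7.1, Σx² = 6632.34, Σy² = 8.91, Σxy = 211.45
nΣxy − ΣxΣy = 1268.7 − 1347.58 = -78.88
nΣx² − (Σx)² = 39794.04 − 36024.04 = 3770; nΣy² − (Σy)² = 53.46 − 50.41 = 3.05
r = -78.88 / √(3770 × 3.05) = -78.88 / 107.2311 ≈ -0.736

-0.736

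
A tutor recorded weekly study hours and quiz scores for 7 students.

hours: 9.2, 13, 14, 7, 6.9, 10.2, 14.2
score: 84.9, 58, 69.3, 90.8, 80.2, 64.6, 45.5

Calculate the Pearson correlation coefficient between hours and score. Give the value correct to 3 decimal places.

-0.834

n = 7, Σx = 74.5, Σy = 493.3, Σx² = 851.93, Σy² = 36294.59, Σxy = 4999.28
nΣxy − ΣxΣy = 34994.96 − 36750.85 = -1755.89
nΣx² − (Σx)² = 5963.51 − 5550.25 = 413.26; nΣy² − (Σy)² = 254062.13 − 243344.89 = 10717.24
r = -1755.89 / √(413.26 × 10717.24) = -1755.89 / 2104.5205 ≈ -0.834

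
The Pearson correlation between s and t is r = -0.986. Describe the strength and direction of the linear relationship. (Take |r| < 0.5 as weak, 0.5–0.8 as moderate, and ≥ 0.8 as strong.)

r = -0.986 < 0 so the relationship is negative.
|r| = 0.986, which falls in the strong range.

strong negative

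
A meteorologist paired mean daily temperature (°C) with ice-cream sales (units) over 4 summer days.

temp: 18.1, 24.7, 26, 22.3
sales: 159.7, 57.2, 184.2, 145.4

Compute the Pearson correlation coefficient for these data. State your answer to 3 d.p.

n = 4, Σx = 91.1, Σy = 546.5, Σx² = 2110.99, Σy² = 83846.73, Σxy = 12335.03
nΣxy − ΣxΣy = 49340.12 − 49786.15 = -446.03
nΣx² − (Σx)² = 8443.96 − 8299.21 = 144.75; nΣy² − (Σy)² = 335386.92 − 298662.25 = 36724.67
r = -446.03 / √(144.75 × 36724.67) = -446.03 / 2305.6227 ≈ -0.193

-0.193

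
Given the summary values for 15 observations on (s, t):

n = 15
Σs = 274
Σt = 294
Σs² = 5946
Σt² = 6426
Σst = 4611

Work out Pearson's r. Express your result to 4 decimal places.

-0.9610

r = (nΣst − ΣsΣt) / √[(nΣs² − (Σs)²)(nΣt² − (Σt)²)]
Numerator: 15×4611 − 274×294 = -11391
Denominator: √[(89190 − 75076)(96390 − 86436)] = √[14114 × 9954] = 11852.8797
r = -11391 / 11852.8797 ≈ -0.9610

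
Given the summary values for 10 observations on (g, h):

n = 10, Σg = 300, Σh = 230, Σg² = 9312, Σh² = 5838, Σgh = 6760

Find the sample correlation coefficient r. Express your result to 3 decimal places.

-0.339

r = (nΣgh − ΣgΣh) / √[(nΣg² − (Σg)²)(nΣh² − (Σh)²)]
Numerator: 10×6760 − 300×230 = -1400
Denominator: √[(93120 − 90000)(58380 − 52900)] = √[3120 × 5480] = 4134.9244
r = -1400 / 4134.9244 ≈ -0.339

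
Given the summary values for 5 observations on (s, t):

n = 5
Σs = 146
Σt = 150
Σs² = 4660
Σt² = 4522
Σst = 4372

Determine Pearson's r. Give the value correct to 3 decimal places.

-0.086

r = (nΣst − ΣsΣt) / √[(nΣs² − (Σs)²)(nΣt² − (Σt)²)]
Numerator: 5×4372 − 146×150 = -40
Denominator: √[(23300 − 21316)(22610 − 22500)] = √[1984 × 110] = 467.1616
r = -40 / 467.1616 ≈ -0.086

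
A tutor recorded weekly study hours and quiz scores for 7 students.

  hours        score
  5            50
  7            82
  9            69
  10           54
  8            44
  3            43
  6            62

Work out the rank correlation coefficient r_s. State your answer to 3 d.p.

Rank hours: 2, 4, 6, 7, 5, 1, 3
Rank score: 3, 7, 6, 4, 2, 1, 5
d = rank(hours) − rank(score): -1, -3, 0, 3, 3, 0, -2; Σd² = 32
ρ = 1 − 6Σd² / [n(n²−1)] = 1 − 6×32 / (7×48) = 1 − 192/336 ≈ 0.429

0.429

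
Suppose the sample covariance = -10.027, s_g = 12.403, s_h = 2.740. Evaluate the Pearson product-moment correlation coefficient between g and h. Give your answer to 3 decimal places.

r = Cov(g,h) / (s_g · s_h) = -10.027 / (12.403 × 2.740)
  = -10.027 / 33.9842 ≈ -0.295

-0.295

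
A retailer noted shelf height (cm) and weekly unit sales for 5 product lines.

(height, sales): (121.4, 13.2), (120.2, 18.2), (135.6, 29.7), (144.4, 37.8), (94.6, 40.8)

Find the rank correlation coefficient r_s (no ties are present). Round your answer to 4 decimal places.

Rank height: 3, 2, 4, 5, 1
Rank sales: 1, 2, 3, 4, 5
d = rank(height) − rank(sales): 2, 0, 1, 1, -4; Σd² = 22
ρ = 1 − 6Σd² / [n(n²−1)] = 1 − 6×22 / (5×24) = 1 − 132/120 ≈ -0.1000

-0.1000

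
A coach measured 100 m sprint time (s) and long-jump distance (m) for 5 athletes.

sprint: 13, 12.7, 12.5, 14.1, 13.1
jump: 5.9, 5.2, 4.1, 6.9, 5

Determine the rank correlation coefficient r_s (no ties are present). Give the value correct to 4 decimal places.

Rank sprint: 3, 2, 1, 5, 4
Rank jump: 4, 3, 1, 5, 2
d = rank(sprint) − rank(jump): -1, -1, 0, 0, 2; Σd² = 6
ρ = 1 − 6Σd² / [n(n²−1)] = 1 − 6×6 / (5×24) = 1 − 36/120 ≈ 0.7000

0.7000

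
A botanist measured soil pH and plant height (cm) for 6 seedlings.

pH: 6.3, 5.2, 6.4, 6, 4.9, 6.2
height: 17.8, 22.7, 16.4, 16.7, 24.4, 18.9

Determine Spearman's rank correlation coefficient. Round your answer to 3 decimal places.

-0.829

Rank pH: 5, 2, 6, 3, 1, 4
Rank height: 3, 5, 1, 2, 6, 4
d = rank(pH) − rank(height): 2, -3, 5, 1, -5, 0; Σd² = 64
ρ = 1 − 6Σd² / [n(n²−1)] = 1 − 6×64 / (6×35) = 1 − 384/210 ≈ -0.829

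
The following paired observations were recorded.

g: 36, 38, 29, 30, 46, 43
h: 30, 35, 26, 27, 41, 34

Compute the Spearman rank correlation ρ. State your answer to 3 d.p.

Rank g: 3, 4, 1, 2, 6, 5
Rank h: 3, 5, 1, 2, 6, 4
d = rank(g) − rank(h): 0, -1, 0, 0, 0, 1; Σd² = 2
ρ = 1 − 6Σd² / [n(n²−1)] = 1 − 6×2 / (6×35) = 1 − 12/210 ≈ 0.943

0.943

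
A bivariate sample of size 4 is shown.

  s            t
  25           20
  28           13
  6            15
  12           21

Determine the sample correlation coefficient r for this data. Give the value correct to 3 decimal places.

-0.155

n = 4, Σs = 71, Σt = 69, Σs² = 1589, Σt² = 1235, Σst = 1206
nΣst − ΣsΣt = 4824 − 4899 = -75
nΣs² − (Σs)² = 6356 − 5041 = 1315; nΣt² − (Σt)² = 4940 − 4761 = 179
r = -75 / √(1315 × 179) = -75 / 485.1649 ≈ -0.155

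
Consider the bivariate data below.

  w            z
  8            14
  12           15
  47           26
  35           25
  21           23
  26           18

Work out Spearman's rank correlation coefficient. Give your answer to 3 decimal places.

Rank w: 1, 2, 6, 5, 3, 4
Rank z: 1, 2, 6, 5, 4, 3
d = rank(w) − rank(z): 0, 0, 0, 0, -1, 1; Σd² = 2
ρ = 1 − 6Σd² / [n(n²−1)] = 1 − 6×2 / (6×35) = 1 − 12/210 ≈ 0.943

0.943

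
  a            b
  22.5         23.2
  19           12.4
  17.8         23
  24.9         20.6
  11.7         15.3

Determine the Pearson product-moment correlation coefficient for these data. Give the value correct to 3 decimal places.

n = 5, Σa = 95.9, Σb = 94.5, Σa² = 1940.99, Σb² = 1879.45, Σab = 1858.95
nΣab − ΣaΣb = 9294.75 − 9062.55 = 232.2
nΣa² − (Σa)² = 9704.95 − 9196.81 = 508.14; nΣb² − (Σb)² = 9397.25 − 8930.25 = 467
r = 232.2 / √(508.14 × 467) = 232.2 / 487.1359 ≈ 0.477

0.477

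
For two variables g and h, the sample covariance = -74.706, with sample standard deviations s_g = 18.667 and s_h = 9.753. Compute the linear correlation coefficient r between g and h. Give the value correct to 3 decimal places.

r = Cov(g,h) / (s_g · s_h) = -74.706 / (18.667 × 9.753)
  = -74.706 / 182.0593 ≈ -0.410

-0.410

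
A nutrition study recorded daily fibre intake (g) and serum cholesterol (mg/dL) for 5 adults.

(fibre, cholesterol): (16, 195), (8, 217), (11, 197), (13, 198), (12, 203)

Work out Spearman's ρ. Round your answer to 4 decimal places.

-0.7000

Rank fibre: 5, 1, 2, 4, 3
Rank cholesterol: 1, 5, 2, 3, 4
d = rank(fibre) − rank(cholesterol): 4, -4, 0, 1, -1; Σd² = 34
ρ = 1 − 6Σd² / [n(n²−1)] = 1 − 6×34 / (5×24) = 1 − 204/120 ≈ -0.7000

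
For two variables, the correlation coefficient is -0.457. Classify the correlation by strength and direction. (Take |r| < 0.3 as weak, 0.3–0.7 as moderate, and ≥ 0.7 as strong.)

moderate negative

r = -0.457 < 0 so the relationship is negative.
|r| = 0.457, which falls in the moderate range.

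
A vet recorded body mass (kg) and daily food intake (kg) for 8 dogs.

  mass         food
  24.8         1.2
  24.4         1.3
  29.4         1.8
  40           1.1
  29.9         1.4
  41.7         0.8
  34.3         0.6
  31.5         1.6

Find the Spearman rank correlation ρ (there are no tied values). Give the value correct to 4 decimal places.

-0.5476

Rank mass: 2, 1, 3, 7, 4, 8, 6, 5
Rank food: 4, 5, 8, 3, 6, 2, 1, 7
d = rank(mass) − rank(food): -2, -4, -5, 4, -2, 6, 5, -2; Σd² = 130
ρ = 1 − 6Σd² / [n(n²−1)] = 1 − 6×130 / (8×63) = 1 − 780/504 ≈ -0.5476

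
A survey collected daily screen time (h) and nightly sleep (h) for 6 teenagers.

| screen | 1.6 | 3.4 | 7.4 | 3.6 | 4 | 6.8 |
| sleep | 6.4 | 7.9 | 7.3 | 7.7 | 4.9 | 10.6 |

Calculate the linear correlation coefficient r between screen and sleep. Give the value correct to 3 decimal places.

0.500

n = 6, Σx = 26.8, Σy = 44.8, Σx² = 144.08, Σy² = 352.32, Σxy = 210.52
nΣxy − ΣxΣy = 1263.12 − 1200.64 = 62.48
nΣx² − (Σx)² = 864.48 − 718.24 = 146.24; nΣy² − (Σy)² = 2113.92 − 2007.04 = 106.88
r = 62.48 / √(146.24 × 106.88) = 62.48 / 125.0205 ≈ 0.500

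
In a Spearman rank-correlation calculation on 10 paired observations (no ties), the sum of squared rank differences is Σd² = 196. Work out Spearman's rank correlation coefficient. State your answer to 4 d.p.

-0.1879

ρ = 1 − 6Σd² / [n(n²−1)] = 1 − 6×196 / (10×99)
  = 1 − 1176/990 = 1 − 1.18788 ≈ -0.1879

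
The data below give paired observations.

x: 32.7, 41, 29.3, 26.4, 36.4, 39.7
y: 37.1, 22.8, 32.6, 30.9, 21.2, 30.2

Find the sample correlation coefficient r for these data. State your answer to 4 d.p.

-0.5550

n = 6, Σx = 205.5, Σy = 174.8, Σx² = 7206.79, Σy² = 5275.3, Σxy = 5889.53
nΣxy − ΣxΣy = 35337.18 − 35921.4 = -584.22
nΣx² − (Σx)² = 43240.74 − 42230.25 = 1010.49; nΣy² − (Σy)² = 31651.8 − 30555.04 = 1096.76
r = -584.22 / √(1010.49 × 1096.76) = -584.22 / 1052.7417 ≈ -0.5550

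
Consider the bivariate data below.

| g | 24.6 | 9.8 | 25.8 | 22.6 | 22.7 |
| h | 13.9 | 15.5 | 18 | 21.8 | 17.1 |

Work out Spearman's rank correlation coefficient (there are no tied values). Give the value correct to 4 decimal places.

Rank g: 4, 1, 5, 2, 3
Rank h: 1, 2, 4, 5, 3
d = rank(g) − rank(h): 3, -1, 1, -3, 0; Σd² = 20
ρ = 1 − 6Σd² / [n(n²−1)] = 1 − 6×20 / (5×24) = 1 − 120/120 ≈ 0.0000

0.0000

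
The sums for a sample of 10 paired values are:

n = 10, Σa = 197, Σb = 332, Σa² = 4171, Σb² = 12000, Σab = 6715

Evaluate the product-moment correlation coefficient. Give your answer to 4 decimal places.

0.3279

r = (nΣab − ΣaΣb) / √[(nΣa² − (Σa)²)(nΣb² − (Σb)²)]
Numerator: 10×6715 − 197×332 = 1746
Denominator: √[(41710 − 38809)(120000 − 110224)] = √[2901 × 9776] = 5325.4273
r = 1746 / 5325.4273 ≈ 0.3279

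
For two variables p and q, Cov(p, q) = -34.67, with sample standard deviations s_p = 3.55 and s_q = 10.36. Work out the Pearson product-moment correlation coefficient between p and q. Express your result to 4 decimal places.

r = Cov(p,q) / (s_p · s_q) = -34.67 / (3.55 × 10.36)
  = -34.67 / 36.7780 ≈ -0.9427

-0.9427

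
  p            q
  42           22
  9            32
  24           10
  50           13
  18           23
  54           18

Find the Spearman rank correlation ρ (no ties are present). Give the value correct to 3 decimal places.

Rank p: 4, 1, 3, 5, 2, 6
Rank q: 4, 6, 1, 2, 5, 3
d = rank(p) − rank(q): 0, -5, 2, 3, -3, 3; Σd² = 56
ρ = 1 − 6Σd² / [n(n²−1)] = 1 − 6×56 / (6×35) = 1 − 336/210 ≈ -0.600

-0.600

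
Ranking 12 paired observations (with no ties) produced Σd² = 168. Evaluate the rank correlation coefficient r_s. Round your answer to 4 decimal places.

0.4126

ρ = 1 − 6Σd² / [n(n²−1)] = 1 − 6×168 / (12×143)
  = 1 − 1008/1716 = 1 − 0.58741 ≈ 0.4126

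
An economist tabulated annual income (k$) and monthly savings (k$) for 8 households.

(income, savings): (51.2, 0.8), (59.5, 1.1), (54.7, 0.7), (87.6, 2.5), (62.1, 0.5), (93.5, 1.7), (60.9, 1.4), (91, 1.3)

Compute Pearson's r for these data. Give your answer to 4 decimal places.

0.7204

n = 8, Σx = 560.5, Σy = 10, Σx² = 41416.01, Σy² = 15.38, Σxy = 757.26
nΣxy − ΣxΣy = 6058.08 − 5605 = 453.08
nΣx² − (Σx)² = 331328.08 − 314160.25 = 17167.83; nΣy² − (Σy)² = 123.04 − 100 = 23.04
r = 453.08 / √(17167.83 × 23.04) = 453.08 / 628.9251 ≈ 0.7204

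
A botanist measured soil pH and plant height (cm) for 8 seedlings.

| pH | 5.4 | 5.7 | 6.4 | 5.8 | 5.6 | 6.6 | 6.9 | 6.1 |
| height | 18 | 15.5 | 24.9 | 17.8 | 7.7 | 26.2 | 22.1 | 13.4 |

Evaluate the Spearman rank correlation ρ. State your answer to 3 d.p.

0.619

Rank pH: 1, 3, 6, 4, 2, 7, 8, 5
Rank height: 5, 3, 7, 4, 1, 8, 6, 2
d = rank(pH) − rank(height): -4, 0, -1, 0, 1, -1, 2, 3; Σd² = 32
ρ = 1 − 6Σd² / [n(n²−1)] = 1 − 6×32 / (8×63) = 1 − 192/504 ≈ 0.619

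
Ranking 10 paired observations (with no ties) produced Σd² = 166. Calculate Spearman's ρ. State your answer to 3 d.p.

-0.006

ρ = 1 − 6Σd² / [n(n²−1)] = 1 − 6×166 / (10×99)
  = 1 − 996/990 = 1 − 1.0061 ≈ -0.006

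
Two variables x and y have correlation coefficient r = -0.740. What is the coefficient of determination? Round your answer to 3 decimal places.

r² = (-0.740)² = 0.548

0.548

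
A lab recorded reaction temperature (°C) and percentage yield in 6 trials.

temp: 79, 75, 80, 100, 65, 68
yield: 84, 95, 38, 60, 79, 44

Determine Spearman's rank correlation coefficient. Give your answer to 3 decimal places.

Rank temp: 4, 3, 5, 6, 1, 2
Rank yield: 5, 6, 1, 3, 4, 2
d = rank(temp) − rank(yield): -1, -3, 4, 3, -3, 0; Σd² = 44
ρ = 1 − 6Σd² / [n(n²−1)] = 1 − 6×44 / (6×35) = 1 − 264/210 ≈ -0.257

-0.257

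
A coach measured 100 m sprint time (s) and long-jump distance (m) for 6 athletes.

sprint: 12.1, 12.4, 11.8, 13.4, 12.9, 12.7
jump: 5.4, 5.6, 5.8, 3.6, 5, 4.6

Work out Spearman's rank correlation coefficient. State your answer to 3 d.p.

-0.886

Rank sprint: 2, 3, 1, 6, 5, 4
Rank jump: 4, 5, 6, 1, 3, 2
d = rank(sprint) − rank(jump): -2, -2, -5, 5, 2, 2; Σd² = 66
ρ = 1 − 6Σd² / [n(n²−1)] = 1 − 6×66 / (6×35) = 1 − 396/210 ≈ -0.886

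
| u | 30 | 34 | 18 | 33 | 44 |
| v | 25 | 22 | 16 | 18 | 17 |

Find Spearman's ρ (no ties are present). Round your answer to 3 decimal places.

Rank u: 2, 4, 1, 3, 5
Rank v: 5, 4, 1, 3, 2
d = rank(u) − rank(v): -3, 0, 0, 0, 3; Σd² = 18
ρ = 1 − 6Σd² / [n(n²−1)] = 1 − 6×18 / (5×24) = 1 − 108/120 ≈ 0.100

0.100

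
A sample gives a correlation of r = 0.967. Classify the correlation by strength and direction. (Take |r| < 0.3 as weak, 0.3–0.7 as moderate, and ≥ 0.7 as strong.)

strong positive

r = 0.967 > 0 so the relationship is positive.
|r| = 0.967, which falls in the strong range.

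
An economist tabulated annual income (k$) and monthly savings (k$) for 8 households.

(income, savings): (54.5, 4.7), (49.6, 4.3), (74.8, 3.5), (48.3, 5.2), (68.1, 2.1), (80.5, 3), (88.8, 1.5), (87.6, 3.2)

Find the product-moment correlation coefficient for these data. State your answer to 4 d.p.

-0.8018

n = 8, Σx = 552.2, Σy = 27.5, Σx² = 40035.4, Σy² = 105.77, Σxy = 1780.42
nΣxy − ΣxΣy = 14243.36 − 15185.5 = -942.14
nΣx² − (Σx)² = 320283.2 − 304924.84 = 15358.36; nΣy² − (Σy)² = 846.16 − 756.25 = 89.91
r = -942.14 / √(15358.36 × 89.91) = -942.14 / 1175.1043 ≈ -0.8018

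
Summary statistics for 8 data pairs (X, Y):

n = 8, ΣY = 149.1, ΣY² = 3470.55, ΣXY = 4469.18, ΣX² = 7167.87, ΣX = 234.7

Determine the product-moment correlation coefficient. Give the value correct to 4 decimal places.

0.2149

r = (nΣXY − ΣXΣY) / √[(nΣX² − (ΣX)²)(nΣY² − (ΣY)²)]
Numerator: 8×4469.18 − 234.7×149.1 = 759.67
Denominator: √[(57342.96 − 55084.09)(27764.4 − 22230.81)] = √[2258.87 × 5533.59] = 3535.4859
r = 759.67 / 3535.4859 ≈ 0.2149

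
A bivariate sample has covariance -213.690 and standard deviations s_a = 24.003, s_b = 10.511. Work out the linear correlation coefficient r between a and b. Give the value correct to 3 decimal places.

-0.847

r = Cov(a,b) / (s_a · s_b) = -213.690 / (24.003 × 10.511)
  = -213.690 / 252.2955 ≈ -0.847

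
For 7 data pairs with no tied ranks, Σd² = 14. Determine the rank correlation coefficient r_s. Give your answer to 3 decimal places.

0.750

ρ = 1 − 6Σd² / [n(n²−1)] = 1 − 6×14 / (7×48)
  = 1 − 84/336 = 1 − 0.2500 ≈ 0.750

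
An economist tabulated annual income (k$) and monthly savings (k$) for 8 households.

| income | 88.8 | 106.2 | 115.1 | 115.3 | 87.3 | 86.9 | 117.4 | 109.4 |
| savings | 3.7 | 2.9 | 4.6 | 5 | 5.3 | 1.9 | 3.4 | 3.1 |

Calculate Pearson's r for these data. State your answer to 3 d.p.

0.183

n = 8, Σx = 826.4, Σy = 29.9, Σx² = 86630, Σy² = 121.13, Σxy = 3108.6
nΣxy − ΣxΣy = 24868.8 − 24709.36 = 159.44
nΣx² − (Σx)² = 693040 − 682936.96 = 10103.04; nΣy² − (Σy)² = 969.04 − 894.01 = 75.03
r = 159.44 / √(10103.04 × 75.03) = 159.44 / 870.6498 ≈ 0.183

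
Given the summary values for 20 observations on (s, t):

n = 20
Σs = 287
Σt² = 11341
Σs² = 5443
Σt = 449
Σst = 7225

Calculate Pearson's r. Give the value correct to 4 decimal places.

r = (nΣst − ΣsΣt) / √[(nΣs² − (Σs)²)(nΣt² − (Σt)²)]
Numerator: 20×7225 − 287×449 = 15637
Denominator: √[(108860 − 82369)(226820 − 201601)] = √[26491 × 25219] = 25847.1764
r = 15637 / 25847.1764 ≈ 0.6050

0.6050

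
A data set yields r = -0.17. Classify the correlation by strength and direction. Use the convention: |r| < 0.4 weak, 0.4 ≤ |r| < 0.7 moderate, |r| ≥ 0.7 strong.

r = -0.17 < 0 so the relationship is negative.
|r| = 0.17, which falls in the weak range.

weak negative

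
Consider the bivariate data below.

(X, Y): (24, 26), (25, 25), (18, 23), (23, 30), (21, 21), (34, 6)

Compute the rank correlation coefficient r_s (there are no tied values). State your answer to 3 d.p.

Rank X: 4, 5, 1, 3, 2, 6
Rank Y: 5, 4, 3, 6, 2, 1
d = rank(X) − rank(Y): -1, 1, -2, -3, 0, 5; Σd² = 40
ρ = 1 − 6Σd² / [n(n²−1)] = 1 − 6×40 / (6×35) = 1 − 240/210 ≈ -0.143

-0.143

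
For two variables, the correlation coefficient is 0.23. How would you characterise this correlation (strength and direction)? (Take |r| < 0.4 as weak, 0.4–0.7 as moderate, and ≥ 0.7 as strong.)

weak positive

r = 0.23 > 0 so the relationship is positive.
|r| = 0.23, which falls in the weak range.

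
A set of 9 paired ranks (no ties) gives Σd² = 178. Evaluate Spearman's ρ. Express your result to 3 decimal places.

ρ = 1 − 6Σd² / [n(n²−1)] = 1 − 6×178 / (9×80)
  = 1 − 1068/720 = 1 − 1.4833 ≈ -0.483

-0.483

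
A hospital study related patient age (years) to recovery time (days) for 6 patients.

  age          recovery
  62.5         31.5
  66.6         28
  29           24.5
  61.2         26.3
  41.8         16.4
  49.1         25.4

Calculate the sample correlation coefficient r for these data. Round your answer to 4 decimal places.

0.6112

n = 6, Σx = 310.2, Σy = 152.1, Σx² = 17086.3, Σy² = 3982.31, Σxy = 8086.27
nΣxy − ΣxΣy = 48517.62 − 47181.42 = 1336.2
nΣx² − (Σx)² = 102517.8 − 96224.04 = 6293.76; nΣy² − (Σy)² = 23893.86 − 23134.41 = 759.45
r = 1336.2 / √(6293.76 × 759.45) = 1336.2 / 2186.2745 ≈ 0.6112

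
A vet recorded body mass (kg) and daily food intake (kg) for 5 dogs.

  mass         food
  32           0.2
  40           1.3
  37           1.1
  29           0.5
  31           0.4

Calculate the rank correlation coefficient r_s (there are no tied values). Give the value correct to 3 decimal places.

0.600

Rank mass: 3, 5, 4, 1, 2
Rank food: 1, 5, 4, 3, 2
d = rank(mass) − rank(food): 2, 0, 0, -2, 0; Σd² = 8
ρ = 1 − 6Σd² / [n(n²−1)] = 1 − 6×8 / (5×24) = 1 − 48/120 ≈ 0.600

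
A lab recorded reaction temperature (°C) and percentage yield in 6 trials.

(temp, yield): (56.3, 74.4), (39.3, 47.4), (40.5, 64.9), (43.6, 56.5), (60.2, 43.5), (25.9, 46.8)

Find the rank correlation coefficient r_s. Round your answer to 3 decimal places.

0.086

Rank temp: 5, 2, 3, 4, 6, 1
Rank yield: 6, 3, 5, 4, 1, 2
d = rank(temp) − rank(yield): -1, -1, -2, 0, 5, -1; Σd² = 32
ρ = 1 − 6Σd² / [n(n²−1)] = 1 − 6×32 / (6×35) = 1 − 192/210 ≈ 0.086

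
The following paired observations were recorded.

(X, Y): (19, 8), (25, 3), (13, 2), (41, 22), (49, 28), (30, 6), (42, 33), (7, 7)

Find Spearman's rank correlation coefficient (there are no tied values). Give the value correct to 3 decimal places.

0.714

Rank X: 3, 4, 2, 6, 8, 5, 7, 1
Rank Y: 5, 2, 1, 6, 7, 3, 8, 4
d = rank(X) − rank(Y): -2, 2, 1, 0, 1, 2, -1, -3; Σd² = 24
ρ = 1 − 6Σd² / [n(n²−1)] = 1 − 6×24 / (8×63) = 1 − 144/504 ≈ 0.714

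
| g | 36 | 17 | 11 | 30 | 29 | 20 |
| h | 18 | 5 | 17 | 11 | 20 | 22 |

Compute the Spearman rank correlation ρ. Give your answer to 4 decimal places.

Rank g: 6, 2, 1, 5, 4, 3
Rank h: 4, 1, 3, 2, 5, 6
d = rank(g) − rank(h): 2, 1, -2, 3, -1, -3; Σd² = 28
ρ = 1 − 6Σd² / [n(n²−1)] = 1 − 6×28 / (6×35) = 1 − 168/210 ≈ 0.2000

0.2000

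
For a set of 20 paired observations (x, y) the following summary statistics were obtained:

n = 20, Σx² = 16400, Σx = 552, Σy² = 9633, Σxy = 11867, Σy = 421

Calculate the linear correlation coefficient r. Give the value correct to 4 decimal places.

0.2611

r = (nΣxy − ΣxΣy) / √[(nΣx² − (Σx)²)(nΣy² − (Σy)²)]
Numerator: 20×11867 − 552×421 = 4948
Denominator: √[(328000 − 304704)(192660 − 177241)] = √[23296 × 15419] = 18952.5994
r = 4948 / 18952.5994 ≈ 0.2611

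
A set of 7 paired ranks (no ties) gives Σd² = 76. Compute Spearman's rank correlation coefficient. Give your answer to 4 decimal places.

ρ = 1 − 6Σd² / [n(n²−1)] = 1 − 6×76 / (7×48)
  = 1 − 456/336 = 1 − 1.35714 ≈ -0.3571

-0.3571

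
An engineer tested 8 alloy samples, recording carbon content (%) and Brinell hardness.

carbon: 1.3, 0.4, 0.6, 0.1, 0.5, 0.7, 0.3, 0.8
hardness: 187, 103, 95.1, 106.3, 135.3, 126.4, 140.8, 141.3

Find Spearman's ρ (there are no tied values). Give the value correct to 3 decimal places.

0.500

Rank carbon: 8, 3, 5, 1, 4, 6, 2, 7
Rank hardness: 8, 2, 1, 3, 5, 4, 6, 7
d = rank(carbon) − rank(hardness): 0, 1, 4, -2, -1, 2, -4, 0; Σd² = 42
ρ = 1 − 6Σd² / [n(n²−1)] = 1 − 6×42 / (8×63) = 1 − 252/504 ≈ 0.500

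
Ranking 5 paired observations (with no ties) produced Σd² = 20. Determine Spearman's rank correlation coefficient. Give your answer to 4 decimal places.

ρ = 1 − 6Σd² / [n(n²−1)] = 1 − 6×20 / (5×24)
  = 1 − 120/120 = 1 − 1.00000 ≈ 0.0000

0.0000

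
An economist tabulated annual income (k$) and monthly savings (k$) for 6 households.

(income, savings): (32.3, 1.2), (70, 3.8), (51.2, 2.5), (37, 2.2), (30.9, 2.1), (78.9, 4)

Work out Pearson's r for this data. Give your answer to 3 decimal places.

0.947

n = 6, Σx = 300.3, Σy = 15.8, Σx² = 17113.75, Σy² = 47.38, Σxy = 894.65
nΣxy − ΣxΣy = 5367.9 − 4744.74 = 623.16
nΣx² − (Σx)² = 102682.5 − 90180.09 = 12502.41; nΣy² − (Σy)² = 284.28 − 249.64 = 34.64
r = 623.16 / √(12502.41 × 34.64) = 623.16 / 658.0908 ≈ 0.947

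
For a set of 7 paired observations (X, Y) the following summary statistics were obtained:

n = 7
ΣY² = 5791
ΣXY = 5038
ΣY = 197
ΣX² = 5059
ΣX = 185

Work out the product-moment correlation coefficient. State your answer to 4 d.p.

-0.8229

r = (nΣXY − ΣXΣY) / √[(nΣX² − (ΣX)²)(nΣY² − (ΣY)²)]
Numerator: 7×5038 − 185×197 = -1179
Denominator: √[(35413 − 34225)(40537 − 38809)] = √[1188 × 1728] = 1432.7819
r = -1179 / 1432.7819 ≈ -0.8229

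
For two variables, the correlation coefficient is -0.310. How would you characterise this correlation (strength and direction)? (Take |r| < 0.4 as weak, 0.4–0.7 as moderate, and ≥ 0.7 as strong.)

weak negative

r = -0.310 < 0 so the relationship is negative.
|r| = 0.310, which falls in the weak range.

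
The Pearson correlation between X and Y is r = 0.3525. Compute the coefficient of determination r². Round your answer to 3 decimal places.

0.124

r² = (0.3525)² = 0.124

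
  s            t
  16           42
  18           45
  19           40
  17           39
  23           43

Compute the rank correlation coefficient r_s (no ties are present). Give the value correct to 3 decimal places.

0.300

Rank s: 1, 3, 4, 2, 5
Rank t: 3, 5, 2, 1, 4
d = rank(s) − rank(t): -2, -2, 2, 1, 1; Σd² = 14
ρ = 1 − 6Σd² / [n(n²−1)] = 1 − 6×14 / (5×24) = 1 − 84/120 ≈ 0.300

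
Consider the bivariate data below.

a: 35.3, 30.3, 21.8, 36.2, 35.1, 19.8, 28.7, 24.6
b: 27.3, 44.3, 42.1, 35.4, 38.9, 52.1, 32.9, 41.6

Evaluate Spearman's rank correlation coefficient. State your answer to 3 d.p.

Rank a: 7, 5, 2, 8, 6, 1, 4, 3
Rank b: 1, 7, 6, 3, 4, 8, 2, 5
d = rank(a) − rank(b): 6, -2, -4, 5, 2, -7, 2, -2; Σd² = 142
ρ = 1 − 6Σd² / [n(n²−1)] = 1 − 6×142 / (8×63) = 1 − 852/504 ≈ -0.690

-0.690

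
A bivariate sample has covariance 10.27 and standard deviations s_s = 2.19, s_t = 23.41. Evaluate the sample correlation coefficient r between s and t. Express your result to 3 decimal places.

r = Cov(s,t) / (s_s · s_t) = 10.27 / (2.19 × 23.41)
  = 10.27 / 51.2679 ≈ 0.200

0.200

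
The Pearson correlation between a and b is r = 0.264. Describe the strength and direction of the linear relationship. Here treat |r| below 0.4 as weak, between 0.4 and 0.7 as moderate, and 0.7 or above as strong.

r = 0.264 > 0 so the relationship is positive.
|r| = 0.264, which falls in the weak range.

weak positive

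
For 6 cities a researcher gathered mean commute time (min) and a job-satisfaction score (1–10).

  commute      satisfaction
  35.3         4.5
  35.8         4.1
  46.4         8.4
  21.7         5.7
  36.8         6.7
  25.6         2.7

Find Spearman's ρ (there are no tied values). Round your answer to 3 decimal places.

0.600

Rank commute: 3, 4, 6, 1, 5, 2
Rank satisfaction: 3, 2, 6, 4, 5, 1
d = rank(commute) − rank(satisfaction): 0, 2, 0, -3, 0, 1; Σd² = 14
ρ = 1 − 6Σd² / [n(n²−1)] = 1 − 6×14 / (6×35) = 1 − 84/210 ≈ 0.600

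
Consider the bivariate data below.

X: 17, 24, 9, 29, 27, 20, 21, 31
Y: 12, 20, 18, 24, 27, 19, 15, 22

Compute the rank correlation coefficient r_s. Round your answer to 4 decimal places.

0.7857

Rank X: 2, 5, 1, 7, 6, 3, 4, 8
Rank Y: 1, 5, 3, 7, 8, 4, 2, 6
d = rank(X) − rank(Y): 1, 0, -2, 0, -2, -1, 2, 2; Σd² = 18
ρ = 1 − 6Σd² / [n(n²−1)] = 1 − 6×18 / (8×63) = 1 − 108/504 ≈ 0.7857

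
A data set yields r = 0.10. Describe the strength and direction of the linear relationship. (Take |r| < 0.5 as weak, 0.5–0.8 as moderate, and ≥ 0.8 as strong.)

weak positive

r = 0.10 > 0 so the relationship is positive.
|r| = 0.10, which falls in the weak range.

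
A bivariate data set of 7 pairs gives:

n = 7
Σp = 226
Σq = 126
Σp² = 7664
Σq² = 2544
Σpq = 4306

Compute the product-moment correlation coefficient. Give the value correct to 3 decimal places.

0.747

r = (nΣpq − ΣpΣq) / √[(nΣp² − (Σp)²)(nΣq² − (Σq)²)]
Numerator: 7×4306 − 226×126 = 1666
Denominator: √[(53648 − 51076)(17808 − 15876)] = √[2572 × 1932] = 2229.1487
r = 1666 / 2229.1487 ≈ 0.747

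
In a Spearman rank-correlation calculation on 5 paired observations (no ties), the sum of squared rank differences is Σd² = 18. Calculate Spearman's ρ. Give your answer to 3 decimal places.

ρ = 1 − 6Σd² / [n(n²−1)] = 1 − 6×18 / (5×24)
  = 1 − 108/120 = 1 − 0.9000 ≈ 0.100

0.100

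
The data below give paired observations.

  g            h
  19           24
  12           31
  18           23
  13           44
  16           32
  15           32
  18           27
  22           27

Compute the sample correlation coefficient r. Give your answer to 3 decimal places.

-0.680

n = 8, Σg = 133, Σh = 240, Σg² = 2287, Σh² = 7508, Σgh = 3886
nΣgh − ΣgΣh = 31088 − 31920 = -832
nΣg² − (Σg)² = 18296 − 17689 = 607; nΣh² − (Σh)² = 60064 − 57600 = 2464
r = -832 / √(607 × 2464) = -832 / 1222.9669 ≈ -0.680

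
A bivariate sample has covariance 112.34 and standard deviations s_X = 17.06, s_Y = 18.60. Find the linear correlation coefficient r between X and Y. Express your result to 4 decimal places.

0.3540

r = Cov(X,Y) / (s_X · s_Y) = 112.34 / (17.06 × 18.60)
  = 112.34 / 317.3160 ≈ 0.3540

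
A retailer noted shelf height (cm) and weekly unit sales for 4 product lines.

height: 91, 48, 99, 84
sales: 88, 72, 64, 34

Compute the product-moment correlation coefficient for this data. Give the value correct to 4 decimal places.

n = 4, Σx = 322, Σy = 258, Σx² = 27442, Σy² = 18180, Σxy = 20656
nΣxy − ΣxΣy = 82624 − 83076 = -452
nΣx² − (Σx)² = 109768 − 103684 = 6084; nΣy² − (Σy)² = 72720 − 66564 = 6156
r = -452 / √(6084 × 6156) = -452 / 6119.8941 ≈ -0.0739

-0.0739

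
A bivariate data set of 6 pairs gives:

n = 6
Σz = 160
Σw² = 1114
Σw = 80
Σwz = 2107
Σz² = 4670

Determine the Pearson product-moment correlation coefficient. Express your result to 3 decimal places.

r = (nΣwz − ΣwΣz) / √[(nΣw² − (Σw)²)(nΣz² − (Σz)²)]
Numerator: 6×2107 − 80×160 = -158
Denominator: √[(6684 − 6400)(28020 − 25600)] = √[284 × 2420] = 829.0235
r = -158 / 829.0235 ≈ -0.191

-0.191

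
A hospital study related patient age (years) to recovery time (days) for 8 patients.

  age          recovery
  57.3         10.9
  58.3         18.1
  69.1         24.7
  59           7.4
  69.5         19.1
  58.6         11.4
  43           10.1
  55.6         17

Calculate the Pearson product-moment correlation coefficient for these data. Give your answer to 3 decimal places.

0.648

n = 8, Σx = 470.4, Σy = 118.7, Σx² = 28142.56, Σy² = 1997.05, Σxy = 7198.16
nΣxy − ΣxΣy = 57585.28 − 55836.48 = 1748.8
nΣx² − (Σx)² = 225140.48 − 221276.16 = 3864.32; nΣy² − (Σy)² = 15976.4 − 14089.69 = 1886.71
r = 1748.8 / √(3864.32 × 1886.71) = 1748.8 / 2700.1576 ≈ 0.648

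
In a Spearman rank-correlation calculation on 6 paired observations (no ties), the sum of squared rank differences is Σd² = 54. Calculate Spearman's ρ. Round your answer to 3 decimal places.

ρ = 1 − 6Σd² / [n(n²−1)] = 1 − 6×54 / (6×35)
  = 1 − 324/210 = 1 − 1.5429 ≈ -0.543

-0.543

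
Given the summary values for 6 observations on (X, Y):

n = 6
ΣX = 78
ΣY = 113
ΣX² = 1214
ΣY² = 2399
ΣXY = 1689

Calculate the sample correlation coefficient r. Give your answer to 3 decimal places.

r = (nΣXY − ΣXΣY) / √[(nΣX² − (ΣX)²)(nΣY² − (ΣY)²)]
Numerator: 6×1689 − 78×113 = 1320
Denominator: √[(7284 − 6084)(14394 − 12769)] = √[1200 × 1625] = 1396.4240
r = 1320 / 1396.4240 ≈ 0.945

0.945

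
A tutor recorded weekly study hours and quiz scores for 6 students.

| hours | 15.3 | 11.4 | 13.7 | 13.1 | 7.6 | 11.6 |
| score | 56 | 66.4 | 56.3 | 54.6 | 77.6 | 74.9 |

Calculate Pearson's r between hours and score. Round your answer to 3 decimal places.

n = 6, Σx = 72.7, Σy = 385.8, Σx² = 915.67, Σy² = 25327.58, Σxy = 4558.93
nΣxy − ΣxΣy = 27353.58 − 28047.66 = -694.08
nΣx² − (Σx)² = 5494.02 − 5285.29 = 208.73; nΣy² − (Σy)² = 151965.48 − 148841.64 = 3123.84
r = -694.08 / √(208.73 × 3123.84) = -694.08 / 807.4894 ≈ -0.860

-0.860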